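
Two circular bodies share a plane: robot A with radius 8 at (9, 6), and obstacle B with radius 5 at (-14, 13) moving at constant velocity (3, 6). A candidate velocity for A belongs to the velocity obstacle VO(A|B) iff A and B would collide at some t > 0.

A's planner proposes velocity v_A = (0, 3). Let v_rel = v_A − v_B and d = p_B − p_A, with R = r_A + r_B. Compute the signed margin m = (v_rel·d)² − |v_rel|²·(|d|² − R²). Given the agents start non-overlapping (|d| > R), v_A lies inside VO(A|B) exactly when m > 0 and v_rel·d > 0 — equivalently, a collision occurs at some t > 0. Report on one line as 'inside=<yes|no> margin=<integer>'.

d = (-23, 7),  |d|² = 578;  R = 8+5 = 13,  c = 578−13² = 409
v_rel = (-3, -3),  |v_rel|² = 18;  v_rel·d = (-3)·(-23) + (-3)·(7) = 48
18·t² − 96·t + 409 = 0  ⇒  m = 48² − 18·409 = -5058
m = -5058 < 0,  v_rel·d = 48 > 0  ⇒  outside

inside=no margin=-5058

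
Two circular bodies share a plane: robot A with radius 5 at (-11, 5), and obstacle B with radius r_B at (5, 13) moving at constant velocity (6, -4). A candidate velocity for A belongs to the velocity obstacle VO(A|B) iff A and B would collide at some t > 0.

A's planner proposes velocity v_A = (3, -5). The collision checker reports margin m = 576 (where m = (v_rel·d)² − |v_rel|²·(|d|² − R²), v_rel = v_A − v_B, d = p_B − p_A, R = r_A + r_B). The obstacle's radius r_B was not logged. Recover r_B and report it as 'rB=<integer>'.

m = 576
d = (16, 8);  v_rel = (-3, -1),  |v_rel|² = 10
v_rel×d = (-3)·(8) − (-1)·(16) = -8
since m = R²·10 − (-8)²:  R² = (64 + 576) / 10 = 64
R = √64 = 8  ⇒  r_B = 8 − 5 = 3

rB=3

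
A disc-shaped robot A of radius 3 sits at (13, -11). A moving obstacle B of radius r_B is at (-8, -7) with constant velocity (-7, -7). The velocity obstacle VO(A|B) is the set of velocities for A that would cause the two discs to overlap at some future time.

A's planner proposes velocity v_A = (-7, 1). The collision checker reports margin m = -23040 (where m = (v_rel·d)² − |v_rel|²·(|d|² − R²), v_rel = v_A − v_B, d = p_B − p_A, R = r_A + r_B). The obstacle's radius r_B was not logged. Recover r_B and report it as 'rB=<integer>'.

m = -23040
d = (-21, 4);  v_rel = (0, 8),  |v_rel|² = 64
v_rel×d = (0)·(4) − (8)·(-21) = 168
since m = R²·64 − 168²:  R² = (28224 + -23040) / 64 = 81
R = √81 = 9  ⇒  r_B = 9 − 3 = 6

rB=6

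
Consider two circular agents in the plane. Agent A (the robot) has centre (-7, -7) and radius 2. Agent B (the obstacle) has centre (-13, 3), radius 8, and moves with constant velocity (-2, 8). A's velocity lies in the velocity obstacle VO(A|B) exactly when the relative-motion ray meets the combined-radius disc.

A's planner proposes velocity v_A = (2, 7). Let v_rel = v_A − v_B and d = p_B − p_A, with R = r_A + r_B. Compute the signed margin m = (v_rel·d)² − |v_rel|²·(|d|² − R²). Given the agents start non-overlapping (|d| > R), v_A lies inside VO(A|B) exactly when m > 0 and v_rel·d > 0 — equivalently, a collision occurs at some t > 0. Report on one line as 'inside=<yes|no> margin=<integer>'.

d = (-6, 10),  |d|² = 136;  R = 2+8 = 10,  c = 136−10² = 36
v_rel = (4, -1),  |v_rel|² = 17;  v_rel·d = (4)·(-6) + (-1)·(10) = -34
17·t² + 68·t + 36 = 0  ⇒  m = (-34)² − 17·36 = 544
m = 544 > 0,  v_rel·d = -34 < 0  ⇒  outside

inside=no margin=544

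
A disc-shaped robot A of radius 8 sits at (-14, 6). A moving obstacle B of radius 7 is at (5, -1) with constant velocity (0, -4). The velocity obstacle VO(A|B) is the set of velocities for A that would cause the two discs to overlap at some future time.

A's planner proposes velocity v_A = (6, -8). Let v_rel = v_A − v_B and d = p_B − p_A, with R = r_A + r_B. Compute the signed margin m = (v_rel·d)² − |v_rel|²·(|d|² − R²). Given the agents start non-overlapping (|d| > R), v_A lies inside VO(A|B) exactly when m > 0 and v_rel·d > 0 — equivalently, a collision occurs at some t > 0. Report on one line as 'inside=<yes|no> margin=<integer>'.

d = (19, -7),  |d|² = 410;  R = 8+7 = 15,  c = 410−15² = 185
v_rel = (6, -4),  |v_rel|² = 52;  v_rel·d = (6)·(19) + (-4)·(-7) = 142
52·t² − 284·t + 185 = 0  ⇒  m = 142² − 52·185 = 10544
m = 10544 > 0,  v_rel·d = 142 > 0  ⇒  inside

inside=yes margin=10544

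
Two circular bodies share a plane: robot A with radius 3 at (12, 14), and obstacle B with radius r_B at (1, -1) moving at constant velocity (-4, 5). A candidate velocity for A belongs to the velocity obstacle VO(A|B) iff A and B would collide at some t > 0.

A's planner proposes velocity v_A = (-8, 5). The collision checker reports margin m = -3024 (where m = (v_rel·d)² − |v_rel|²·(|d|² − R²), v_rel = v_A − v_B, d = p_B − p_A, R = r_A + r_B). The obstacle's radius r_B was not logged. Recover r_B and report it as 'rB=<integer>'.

m = -3024
d = (-11, -15);  v_rel = (-4, 0),  |v_rel|² = 16
v_rel×d = (-4)·(-15) − (0)·(-11) = 60
since m = R²·16 − 60²:  R² = (3600 + -3024) / 16 = 36
R = √36 = 6  ⇒  r_B = 6 − 3 = 3

rB=3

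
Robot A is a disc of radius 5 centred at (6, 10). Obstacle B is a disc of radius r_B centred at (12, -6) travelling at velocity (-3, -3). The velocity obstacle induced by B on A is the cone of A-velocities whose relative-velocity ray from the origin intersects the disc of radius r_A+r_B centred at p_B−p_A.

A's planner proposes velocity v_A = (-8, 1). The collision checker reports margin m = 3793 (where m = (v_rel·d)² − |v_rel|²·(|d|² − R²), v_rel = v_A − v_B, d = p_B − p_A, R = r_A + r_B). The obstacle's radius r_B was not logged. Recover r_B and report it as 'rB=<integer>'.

m = 3793
d = (6, -16);  v_rel = (-5, 4),  |v_rel|² = 41
v_rel×d = (-5)·(-16) − (4)·(6) = 56
since m = R²·41 − 56²:  R² = (3136 + 3793) / 41 = 169
R = √169 = 13  ⇒  r_B = 13 − 5 = 8

rB=8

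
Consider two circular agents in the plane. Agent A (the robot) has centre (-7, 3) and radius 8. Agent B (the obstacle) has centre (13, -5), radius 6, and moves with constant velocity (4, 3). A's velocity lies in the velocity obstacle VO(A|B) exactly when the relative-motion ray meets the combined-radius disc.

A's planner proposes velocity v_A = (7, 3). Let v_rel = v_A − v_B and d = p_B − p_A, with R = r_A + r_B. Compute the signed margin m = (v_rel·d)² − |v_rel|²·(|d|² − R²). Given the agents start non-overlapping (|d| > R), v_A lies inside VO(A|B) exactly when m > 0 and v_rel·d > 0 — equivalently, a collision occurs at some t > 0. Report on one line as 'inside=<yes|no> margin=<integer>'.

d = (20, -8),  |d|² = 464;  R = 8+6 = 14,  c = 464−14² = 268
v_rel = (3, 0),  |v_rel|² = 9;  v_rel·d = (3)·(20) + (0)·(-8) = 60
9·t² − 120·t + 268 = 0  ⇒  m = 60² − 9·268 = 1188
m = 1188 > 0,  v_rel·d = 60 > 0  ⇒  inside

inside=yes margin=1188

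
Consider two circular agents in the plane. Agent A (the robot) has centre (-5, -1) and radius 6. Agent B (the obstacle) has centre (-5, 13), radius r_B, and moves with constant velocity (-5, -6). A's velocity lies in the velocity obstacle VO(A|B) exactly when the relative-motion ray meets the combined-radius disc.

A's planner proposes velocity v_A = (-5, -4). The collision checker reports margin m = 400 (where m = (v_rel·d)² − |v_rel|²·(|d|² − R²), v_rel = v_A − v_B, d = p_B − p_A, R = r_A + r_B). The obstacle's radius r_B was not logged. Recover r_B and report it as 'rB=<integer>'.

m = 400
d = (0, 14);  v_rel = (0, 2),  |v_rel|² = 4
v_rel×d = (0)·(14) − (2)·(0) = 0
since m = R²·4 − 0²:  R² = (0 + 400) / 4 = 100
R = √100 = 10  ⇒  r_B = 10 − 6 = 4

rB=4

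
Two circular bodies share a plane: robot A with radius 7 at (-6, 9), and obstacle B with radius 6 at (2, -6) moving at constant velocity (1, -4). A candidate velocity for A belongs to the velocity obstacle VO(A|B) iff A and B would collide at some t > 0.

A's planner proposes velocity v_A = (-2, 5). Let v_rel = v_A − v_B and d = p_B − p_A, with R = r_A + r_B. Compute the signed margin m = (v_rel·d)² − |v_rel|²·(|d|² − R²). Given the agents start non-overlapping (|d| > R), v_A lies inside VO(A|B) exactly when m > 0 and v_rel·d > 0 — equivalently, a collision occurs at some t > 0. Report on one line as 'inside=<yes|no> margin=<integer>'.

d = (8, -15),  |d|² = 289;  R = 7+6 = 13,  c = 289−13² = 120
v_rel = (-3, 9),  |v_rel|² = 90;  v_rel·d = (-3)·(8) + (9)·(-15) = -159
90·t² + 318·t + 120 = 0  ⇒  m = (-159)² − 90·120 = 14481
m = 14481 > 0,  v_rel·d = -159 < 0  ⇒  outside

inside=no margin=14481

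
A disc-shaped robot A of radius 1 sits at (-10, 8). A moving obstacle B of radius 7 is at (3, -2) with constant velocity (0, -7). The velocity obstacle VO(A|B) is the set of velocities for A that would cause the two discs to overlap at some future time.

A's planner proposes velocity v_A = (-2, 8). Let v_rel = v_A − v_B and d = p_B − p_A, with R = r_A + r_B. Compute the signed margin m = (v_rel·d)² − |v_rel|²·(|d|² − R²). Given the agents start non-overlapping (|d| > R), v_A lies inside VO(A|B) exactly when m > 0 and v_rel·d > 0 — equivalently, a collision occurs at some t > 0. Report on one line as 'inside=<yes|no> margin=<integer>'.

d = (13, -10),  |d|² = 269;  R = 1+7 = 8,  c = 269−8² = 205
v_rel = (-2, 15),  |v_rel|² = 229;  v_rel·d = (-2)·(13) + (15)·(-10) = -176
229·t² + 352·t + 205 = 0  ⇒  m = (-176)² − 229·205 = -15969
m = -15969 < 0,  v_rel·d = -176 < 0  ⇒  outside

inside=no margin=-15969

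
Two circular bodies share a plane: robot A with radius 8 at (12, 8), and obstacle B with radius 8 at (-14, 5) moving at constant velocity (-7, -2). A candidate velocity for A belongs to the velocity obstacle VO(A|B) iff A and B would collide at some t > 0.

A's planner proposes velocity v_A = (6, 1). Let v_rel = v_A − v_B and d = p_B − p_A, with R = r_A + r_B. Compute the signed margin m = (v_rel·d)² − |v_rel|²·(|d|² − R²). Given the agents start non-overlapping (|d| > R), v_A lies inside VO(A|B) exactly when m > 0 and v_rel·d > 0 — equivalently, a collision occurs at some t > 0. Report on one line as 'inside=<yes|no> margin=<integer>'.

d = (-26, -3),  |d|² = 685;  R = 8+8 = 16,  c = 685−16² = 429
v_rel = (13, 3),  |v_rel|² = 178;  v_rel·d = (13)·(-26) + (3)·(-3) = -347
178·t² + 694·t + 429 = 0  ⇒  m = (-347)² − 178·429 = 44047
m = 44047 > 0,  v_rel·d = -347 < 0  ⇒  outside

inside=no margin=44047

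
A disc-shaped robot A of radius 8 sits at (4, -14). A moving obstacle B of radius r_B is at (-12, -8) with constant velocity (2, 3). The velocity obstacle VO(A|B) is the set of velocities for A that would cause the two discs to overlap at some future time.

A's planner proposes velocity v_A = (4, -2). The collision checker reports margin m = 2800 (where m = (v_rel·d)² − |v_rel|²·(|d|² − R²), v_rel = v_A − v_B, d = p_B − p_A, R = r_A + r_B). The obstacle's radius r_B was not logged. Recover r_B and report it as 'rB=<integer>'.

m = 2800
d = (-16, 6);  v_rel = (2, -5),  |v_rel|² = 29
v_rel×d = (2)·(6) − (-5)·(-16) = -68
since m = R²·29 − (-68)²:  R² = (4624 + 2800) / 29 = 256
R = √256 = 16  ⇒  r_B = 16 − 8 = 8

rB=8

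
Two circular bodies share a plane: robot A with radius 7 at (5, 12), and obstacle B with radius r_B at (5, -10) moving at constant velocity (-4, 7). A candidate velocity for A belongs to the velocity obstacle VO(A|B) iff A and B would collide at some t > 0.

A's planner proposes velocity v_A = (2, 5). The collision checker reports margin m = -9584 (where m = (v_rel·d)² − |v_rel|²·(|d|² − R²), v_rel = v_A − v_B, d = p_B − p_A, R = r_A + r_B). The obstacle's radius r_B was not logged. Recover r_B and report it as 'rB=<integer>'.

m = -9584
d = (0, -22);  v_rel = (6, -2),  |v_rel|² = 40
v_rel×d = (6)·(-22) − (-2)·(0) = -132
since m = R²·40 − (-132)²:  R² = (17424 + -9584) / 40 = 196
R = √196 = 14  ⇒  r_B = 14 − 7 = 7

rB=7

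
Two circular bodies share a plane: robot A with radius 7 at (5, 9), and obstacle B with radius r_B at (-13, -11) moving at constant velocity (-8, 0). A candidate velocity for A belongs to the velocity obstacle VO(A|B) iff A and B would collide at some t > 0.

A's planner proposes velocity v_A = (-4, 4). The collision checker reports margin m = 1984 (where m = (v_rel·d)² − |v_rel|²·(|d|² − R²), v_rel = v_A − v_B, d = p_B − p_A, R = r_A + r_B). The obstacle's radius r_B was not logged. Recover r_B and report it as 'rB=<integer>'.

m = 1984
d = (-18, -20);  v_rel = (4, 4),  |v_rel|² = 32
v_rel×d = (4)·(-20) − (4)·(-18) = -8
since m = R²·32 − (-8)²:  R² = (64 + 1984) / 32 = 64
R = √64 = 8  ⇒  r_B = 8 − 7 = 1

rB=1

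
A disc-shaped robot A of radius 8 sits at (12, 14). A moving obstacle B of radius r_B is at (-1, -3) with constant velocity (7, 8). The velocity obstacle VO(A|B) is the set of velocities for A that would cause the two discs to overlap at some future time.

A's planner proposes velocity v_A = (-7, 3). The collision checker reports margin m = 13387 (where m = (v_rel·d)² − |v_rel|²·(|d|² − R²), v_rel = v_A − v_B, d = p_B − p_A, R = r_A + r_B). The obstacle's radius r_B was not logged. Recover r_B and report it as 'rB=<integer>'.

m = 13387
d = (-13, -17);  v_rel = (-14, -5),  |v_rel|² = 221
v_rel×d = (-14)·(-17) − (-5)·(-13) = 173
since m = R²·221 − 173²:  R² = (29929 + 13387) / 221 = 196
R = √196 = 14  ⇒  r_B = 14 − 8 = 6

rB=6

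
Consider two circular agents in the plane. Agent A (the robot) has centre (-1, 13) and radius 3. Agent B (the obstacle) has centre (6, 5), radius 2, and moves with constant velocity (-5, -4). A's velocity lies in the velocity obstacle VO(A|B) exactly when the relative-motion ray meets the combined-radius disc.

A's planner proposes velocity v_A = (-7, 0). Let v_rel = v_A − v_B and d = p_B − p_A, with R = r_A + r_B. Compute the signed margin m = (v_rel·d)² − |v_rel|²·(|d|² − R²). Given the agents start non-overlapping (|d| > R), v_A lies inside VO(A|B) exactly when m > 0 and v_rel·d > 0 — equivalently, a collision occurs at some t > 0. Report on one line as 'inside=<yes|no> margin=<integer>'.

d = (7, -8),  |d|² = 113;  R = 3+2 = 5,  c = 113−5² = 88
v_rel = (-2, 4),  |v_rel|² = 20;  v_rel·d = (-2)·(7) + (4)·(-8) = -46
20·t² + 92·t + 88 = 0  ⇒  m = (-46)² − 20·88 = 356
m = 356 > 0,  v_rel·d = -46 < 0  ⇒  outside

inside=no margin=356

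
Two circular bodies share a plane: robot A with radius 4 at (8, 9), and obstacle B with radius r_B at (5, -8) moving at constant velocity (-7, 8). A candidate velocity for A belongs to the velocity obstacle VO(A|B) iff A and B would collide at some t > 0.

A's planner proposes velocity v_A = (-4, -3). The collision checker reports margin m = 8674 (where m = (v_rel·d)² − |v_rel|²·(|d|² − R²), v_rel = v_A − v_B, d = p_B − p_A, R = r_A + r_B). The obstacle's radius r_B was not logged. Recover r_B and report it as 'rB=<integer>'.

m = 8674
d = (-3, -17);  v_rel = (3, -11),  |v_rel|² = 130
v_rel×d = (3)·(-17) − (-11)·(-3) = -84
since m = R²·130 − (-84)²:  R² = (7056 + 8674) / 130 = 121
R = √121 = 11  ⇒  r_B = 11 − 4 = 7

rB=7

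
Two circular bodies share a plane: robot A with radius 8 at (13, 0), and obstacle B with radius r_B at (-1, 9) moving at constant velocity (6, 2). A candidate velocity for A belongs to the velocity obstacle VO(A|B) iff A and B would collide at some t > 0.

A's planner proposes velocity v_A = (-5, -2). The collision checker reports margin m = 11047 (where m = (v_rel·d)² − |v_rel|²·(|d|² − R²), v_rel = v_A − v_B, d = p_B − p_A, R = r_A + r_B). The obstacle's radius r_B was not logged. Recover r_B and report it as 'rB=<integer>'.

m = 11047
d = (-14, 9);  v_rel = (-11, -4),  |v_rel|² = 137
v_rel×d = (-11)·(9) − (-4)·(-14) = -155
since m = R²·137 − (-155)²:  R² = (24025 + 11047) / 137 = 256
R = √256 = 16  ⇒  r_B = 16 − 8 = 8

rB=8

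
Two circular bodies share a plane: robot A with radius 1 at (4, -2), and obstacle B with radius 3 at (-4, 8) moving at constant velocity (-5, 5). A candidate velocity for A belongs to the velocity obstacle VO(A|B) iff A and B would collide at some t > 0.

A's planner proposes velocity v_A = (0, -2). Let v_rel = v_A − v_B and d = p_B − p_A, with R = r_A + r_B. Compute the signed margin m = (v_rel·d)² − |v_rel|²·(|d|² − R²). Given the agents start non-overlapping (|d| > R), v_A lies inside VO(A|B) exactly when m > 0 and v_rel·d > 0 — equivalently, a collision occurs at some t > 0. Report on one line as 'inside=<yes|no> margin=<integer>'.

d = (-8, 10),  |d|² = 164;  R = 1+3 = 4,  c = 164−4² = 148
v_rel = (5, -7),  |v_rel|² = 74;  v_rel·d = (5)·(-8) + (-7)·(10) = -110
74·t² + 220·t + 148 = 0  ⇒  m = (-110)² − 74·148 = 1148
m = 1148 > 0,  v_rel·d = -110 < 0  ⇒  outside

inside=no margin=1148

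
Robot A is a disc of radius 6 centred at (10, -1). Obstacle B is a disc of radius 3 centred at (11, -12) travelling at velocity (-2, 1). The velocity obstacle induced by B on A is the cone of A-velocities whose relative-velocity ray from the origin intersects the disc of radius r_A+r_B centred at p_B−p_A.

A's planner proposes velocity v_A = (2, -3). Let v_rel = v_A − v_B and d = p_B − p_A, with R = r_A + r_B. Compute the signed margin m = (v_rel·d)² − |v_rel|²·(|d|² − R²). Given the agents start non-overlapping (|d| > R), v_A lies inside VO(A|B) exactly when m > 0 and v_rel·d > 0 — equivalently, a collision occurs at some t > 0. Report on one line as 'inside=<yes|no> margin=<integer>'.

d = (1, -11),  |d|² = 122;  R = 6+3 = 9,  c = 122−9² = 41
v_rel = (4, -4),  |v_rel|² = 32;  v_rel·d = (4)·(1) + (-4)·(-11) = 48
32·t² − 96·t + 41 = 0  ⇒  m = 48² − 32·41 = 992
m = 992 > 0,  v_rel·d = 48 > 0  ⇒  inside

inside=yes margin=992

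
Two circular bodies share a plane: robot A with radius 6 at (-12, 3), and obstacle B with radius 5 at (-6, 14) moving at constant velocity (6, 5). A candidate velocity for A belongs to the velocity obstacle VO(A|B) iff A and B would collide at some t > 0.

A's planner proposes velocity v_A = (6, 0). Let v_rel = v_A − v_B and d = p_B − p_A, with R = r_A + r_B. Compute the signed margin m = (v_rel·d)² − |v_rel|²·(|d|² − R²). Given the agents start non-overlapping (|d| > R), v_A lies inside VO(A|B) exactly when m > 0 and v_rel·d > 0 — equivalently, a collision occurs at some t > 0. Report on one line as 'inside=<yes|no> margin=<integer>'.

d = (6, 11),  |d|² = 157;  R = 6+5 = 11,  c = 157−11² = 36
v_rel = (0, -5),  |v_rel|² = 25;  v_rel·d = (0)·(6) + (-5)·(11) = -55
25·t² + 110·t + 36 = 0  ⇒  m = (-55)² − 25·36 = 2125
m = 2125 > 0,  v_rel·d = -55 < 0  ⇒  outside

inside=no margin=2125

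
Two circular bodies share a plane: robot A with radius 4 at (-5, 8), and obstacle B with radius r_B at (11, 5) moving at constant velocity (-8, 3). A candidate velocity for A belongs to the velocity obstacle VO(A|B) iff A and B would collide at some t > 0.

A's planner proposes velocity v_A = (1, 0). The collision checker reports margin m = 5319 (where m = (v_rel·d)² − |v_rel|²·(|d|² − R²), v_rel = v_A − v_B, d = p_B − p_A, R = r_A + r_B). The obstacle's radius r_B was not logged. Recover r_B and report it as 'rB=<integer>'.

m = 5319
d = (16, -3);  v_rel = (9, -3),  |v_rel|² = 90
v_rel×d = (9)·(-3) − (-3)·(16) = 21
since m = R²·90 − 21²:  R² = (441 + 5319) / 90 = 64
R = √64 = 8  ⇒  r_B = 8 − 4 = 4

rB=4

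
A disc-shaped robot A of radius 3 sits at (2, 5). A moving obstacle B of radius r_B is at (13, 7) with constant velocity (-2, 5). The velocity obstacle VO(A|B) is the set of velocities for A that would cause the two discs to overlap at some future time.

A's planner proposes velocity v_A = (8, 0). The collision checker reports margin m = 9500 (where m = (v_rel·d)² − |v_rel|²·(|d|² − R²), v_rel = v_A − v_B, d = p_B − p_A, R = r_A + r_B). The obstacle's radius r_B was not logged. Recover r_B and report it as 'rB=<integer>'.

m = 9500
d = (11, 2);  v_rel = (10, -5),  |v_rel|² = 125
v_rel×d = (10)·(2) − (-5)·(11) = 75
since m = R²·125 − 75²:  R² = (5625 + 9500) / 125 = 121
R = √121 = 11  ⇒  r_B = 11 − 3 = 8

rB=8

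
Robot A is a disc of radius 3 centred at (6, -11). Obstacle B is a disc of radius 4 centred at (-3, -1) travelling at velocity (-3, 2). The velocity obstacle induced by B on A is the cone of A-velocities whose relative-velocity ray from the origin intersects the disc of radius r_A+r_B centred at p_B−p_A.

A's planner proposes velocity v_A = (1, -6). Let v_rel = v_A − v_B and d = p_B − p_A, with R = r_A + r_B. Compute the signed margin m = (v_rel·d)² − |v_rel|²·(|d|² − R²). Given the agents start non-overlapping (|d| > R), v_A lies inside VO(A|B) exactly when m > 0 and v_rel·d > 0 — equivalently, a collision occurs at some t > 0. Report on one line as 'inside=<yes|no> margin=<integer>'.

d = (-9, 10),  |d|² = 181;  R = 3+4 = 7,  c = 181−7² = 132
v_rel = (4, -8),  |v_rel|² = 80;  v_rel·d = (4)·(-9) + (-8)·(10) = -116
80·t² + 232·t + 132 = 0  ⇒  m = (-116)² − 80·132 = 2896
m = 2896 > 0,  v_rel·d = -116 < 0  ⇒  outside

inside=no margin=2896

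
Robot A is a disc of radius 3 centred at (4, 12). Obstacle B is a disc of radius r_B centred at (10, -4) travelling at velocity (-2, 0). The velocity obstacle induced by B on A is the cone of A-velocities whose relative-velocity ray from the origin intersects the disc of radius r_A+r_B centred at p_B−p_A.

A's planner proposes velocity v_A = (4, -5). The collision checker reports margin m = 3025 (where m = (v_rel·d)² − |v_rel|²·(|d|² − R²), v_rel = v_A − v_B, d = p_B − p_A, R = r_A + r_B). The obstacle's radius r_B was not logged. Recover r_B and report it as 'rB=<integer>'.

m = 3025
d = (6, -16);  v_rel = (6, -5),  |v_rel|² = 61
v_rel×d = (6)·(-16) − (-5)·(6) = -66
since m = R²·61 − (-66)²:  R² = (4356 + 3025) / 61 = 121
R = √121 = 11  ⇒  r_B = 11 − 3 = 8

rB=8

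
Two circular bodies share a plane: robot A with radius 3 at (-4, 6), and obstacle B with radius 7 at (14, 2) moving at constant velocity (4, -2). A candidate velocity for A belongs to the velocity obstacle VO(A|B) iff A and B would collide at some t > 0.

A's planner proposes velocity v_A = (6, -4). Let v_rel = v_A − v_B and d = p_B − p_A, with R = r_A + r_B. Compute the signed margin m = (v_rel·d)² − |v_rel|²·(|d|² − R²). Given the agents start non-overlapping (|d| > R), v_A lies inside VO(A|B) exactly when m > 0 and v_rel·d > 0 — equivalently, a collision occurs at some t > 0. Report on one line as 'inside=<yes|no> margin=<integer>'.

d = (18, -4),  |d|² = 340;  R = 3+7 = 10,  c = 340−10² = 240
v_rel = (2, -2),  |v_rel|² = 8;  v_rel·d = (2)·(18) + (-2)·(-4) = 44
8·t² − 88·t + 240 = 0  ⇒  m = 44² − 8·240 = 16
m = 16 > 0,  v_rel·d = 44 > 0  ⇒  inside

inside=yes margin=16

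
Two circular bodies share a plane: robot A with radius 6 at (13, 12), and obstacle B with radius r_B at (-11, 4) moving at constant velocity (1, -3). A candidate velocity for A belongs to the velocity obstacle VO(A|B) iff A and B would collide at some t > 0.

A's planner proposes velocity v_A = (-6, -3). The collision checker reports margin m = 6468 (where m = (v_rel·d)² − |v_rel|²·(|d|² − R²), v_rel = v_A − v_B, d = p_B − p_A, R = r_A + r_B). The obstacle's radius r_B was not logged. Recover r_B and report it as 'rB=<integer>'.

m = 6468
d = (-24, -8);  v_rel = (-7, 0),  |v_rel|² = 49
v_rel×d = (-7)·(-8) − (0)·(-24) = 56
since m = R²·49 − 56²:  R² = (3136 + 6468) / 49 = 196
R = √196 = 14  ⇒  r_B = 14 − 6 = 8

rB=8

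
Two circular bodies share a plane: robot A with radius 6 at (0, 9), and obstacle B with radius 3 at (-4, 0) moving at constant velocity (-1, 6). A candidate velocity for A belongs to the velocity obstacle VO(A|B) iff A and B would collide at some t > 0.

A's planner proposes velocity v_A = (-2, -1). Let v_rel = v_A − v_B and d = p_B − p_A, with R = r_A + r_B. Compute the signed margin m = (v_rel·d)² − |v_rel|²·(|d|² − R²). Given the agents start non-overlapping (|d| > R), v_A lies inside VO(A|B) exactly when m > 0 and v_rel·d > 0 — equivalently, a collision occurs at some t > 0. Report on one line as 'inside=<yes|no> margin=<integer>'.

d = (-4, -9),  |d|² = 97;  R = 6+3 = 9,  c = 97−9² = 16
v_rel = (-1, -7),  |v_rel|² = 50;  v_rel·d = (-1)·(-4) + (-7)·(-9) = 67
50·t² − 134·t + 16 = 0  ⇒  m = 67² − 50·16 = 3689
m = 3689 > 0,  v_rel·d = 67 > 0  ⇒  inside

inside=yes margin=3689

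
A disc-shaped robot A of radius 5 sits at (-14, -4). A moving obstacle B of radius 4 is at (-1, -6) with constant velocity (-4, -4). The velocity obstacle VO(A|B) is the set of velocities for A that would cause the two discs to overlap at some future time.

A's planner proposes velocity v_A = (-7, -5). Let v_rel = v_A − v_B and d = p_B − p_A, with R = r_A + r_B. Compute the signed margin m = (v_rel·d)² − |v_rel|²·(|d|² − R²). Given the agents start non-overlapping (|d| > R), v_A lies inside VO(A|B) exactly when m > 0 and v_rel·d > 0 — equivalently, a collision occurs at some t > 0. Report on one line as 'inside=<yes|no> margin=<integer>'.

d = (13, -2),  |d|² = 173;  R = 5+4 = 9,  c = 173−9² = 92
v_rel = (-3, -1),  |v_rel|² = 10;  v_rel·d = (-3)·(13) + (-1)·(-2) = -37
10·t² + 74·t + 92 = 0  ⇒  m = (-37)² − 10·92 = 449
m = 449 > 0,  v_rel·d = -37 < 0  ⇒  outside

inside=no margin=449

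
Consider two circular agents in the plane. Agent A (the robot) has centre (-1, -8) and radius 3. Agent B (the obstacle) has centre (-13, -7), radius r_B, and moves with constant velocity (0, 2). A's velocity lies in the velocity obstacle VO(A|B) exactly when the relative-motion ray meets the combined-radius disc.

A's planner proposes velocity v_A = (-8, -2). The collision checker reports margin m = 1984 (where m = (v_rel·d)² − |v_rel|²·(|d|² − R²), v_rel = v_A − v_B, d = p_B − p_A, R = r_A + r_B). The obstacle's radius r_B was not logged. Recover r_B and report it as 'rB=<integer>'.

m = 1984
d = (-12, 1);  v_rel = (-8, -4),  |v_rel|² = 80
v_rel×d = (-8)·(1) − (-4)·(-12) = -56
since m = R²·80 − (-56)²:  R² = (3136 + 1984) / 80 = 64
R = √64 = 8  ⇒  r_B = 8 − 3 = 5

rB=5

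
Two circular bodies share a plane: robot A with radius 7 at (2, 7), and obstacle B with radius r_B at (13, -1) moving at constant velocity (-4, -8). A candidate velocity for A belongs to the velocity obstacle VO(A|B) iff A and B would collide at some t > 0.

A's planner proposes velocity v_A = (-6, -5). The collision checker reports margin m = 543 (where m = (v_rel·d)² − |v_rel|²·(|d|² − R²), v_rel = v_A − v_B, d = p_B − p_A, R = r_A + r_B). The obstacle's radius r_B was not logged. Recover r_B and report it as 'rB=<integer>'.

m = 543
d = (11, -8);  v_rel = (-2, 3),  |v_rel|² = 13
v_rel×d = (-2)·(-8) − (3)·(11) = -17
since m = R²·13 − (-17)²:  R² = (289 + 543) / 13 = 64
R = √64 = 8  ⇒  r_B = 8 − 7 = 1

rB=1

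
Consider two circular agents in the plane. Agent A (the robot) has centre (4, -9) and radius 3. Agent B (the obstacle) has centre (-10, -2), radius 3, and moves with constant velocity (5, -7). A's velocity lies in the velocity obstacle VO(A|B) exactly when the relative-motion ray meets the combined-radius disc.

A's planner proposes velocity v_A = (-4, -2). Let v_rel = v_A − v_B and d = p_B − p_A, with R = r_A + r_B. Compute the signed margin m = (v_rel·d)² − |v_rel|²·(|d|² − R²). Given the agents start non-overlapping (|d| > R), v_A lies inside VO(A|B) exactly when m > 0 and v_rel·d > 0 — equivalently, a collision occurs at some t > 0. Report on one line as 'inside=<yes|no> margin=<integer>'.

d = (-14, 7),  |d|² = 245;  R = 3+3 = 6,  c = 245−6² = 209
v_rel = (-9, 5),  |v_rel|² = 106;  v_rel·d = (-9)·(-14) + (5)·(7) = 161
106·t² − 322·t + 209 = 0  ⇒  m = 161² − 106·209 = 3767
m = 3767 > 0,  v_rel·d = 161 > 0  ⇒  inside

inside=yes margin=3767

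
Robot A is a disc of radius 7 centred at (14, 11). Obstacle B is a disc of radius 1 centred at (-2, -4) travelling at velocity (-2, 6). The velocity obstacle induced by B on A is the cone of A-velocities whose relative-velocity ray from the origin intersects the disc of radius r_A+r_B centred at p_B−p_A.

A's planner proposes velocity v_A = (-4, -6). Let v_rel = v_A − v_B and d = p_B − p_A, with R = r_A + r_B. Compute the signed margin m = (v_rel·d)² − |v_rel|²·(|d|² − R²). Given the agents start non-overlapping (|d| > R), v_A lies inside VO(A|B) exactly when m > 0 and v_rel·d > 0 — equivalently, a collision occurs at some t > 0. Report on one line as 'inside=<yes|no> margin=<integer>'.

d = (-16, -15),  |d|² = 481;  R = 7+1 = 8,  c = 481−8² = 417
v_rel = (-2, -12),  |v_rel|² = 148;  v_rel·d = (-2)·(-16) + (-12)·(-15) = 212
148·t² − 424·t + 417 = 0  ⇒  m = 212² − 148·417 = -16772
m = -16772 < 0,  v_rel·d = 212 > 0  ⇒  outside

inside=no margin=-16772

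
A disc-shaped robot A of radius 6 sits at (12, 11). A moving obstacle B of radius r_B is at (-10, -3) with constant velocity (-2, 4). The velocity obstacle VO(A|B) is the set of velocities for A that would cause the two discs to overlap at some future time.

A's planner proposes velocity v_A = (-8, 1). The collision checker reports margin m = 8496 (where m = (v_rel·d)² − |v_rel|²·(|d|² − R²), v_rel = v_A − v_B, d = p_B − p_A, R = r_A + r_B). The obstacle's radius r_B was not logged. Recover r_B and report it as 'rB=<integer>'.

m = 8496
d = (-22, -14);  v_rel = (-6, -3),  |v_rel|² = 45
v_rel×d = (-6)·(-14) − (-3)·(-22) = 18
since m = R²·45 − 18²:  R² = (324 + 8496) / 45 = 196
R = √196 = 14  ⇒  r_B = 14 − 6 = 8

rB=8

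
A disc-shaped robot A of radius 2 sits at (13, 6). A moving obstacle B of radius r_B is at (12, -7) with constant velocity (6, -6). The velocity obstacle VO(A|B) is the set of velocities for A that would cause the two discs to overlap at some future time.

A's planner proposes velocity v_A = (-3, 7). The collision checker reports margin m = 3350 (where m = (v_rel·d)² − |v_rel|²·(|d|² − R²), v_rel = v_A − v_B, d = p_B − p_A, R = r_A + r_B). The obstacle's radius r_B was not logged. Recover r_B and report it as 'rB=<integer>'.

m = 3350
d = (-1, -13);  v_rel = (-9, 13),  |v_rel|² = 250
v_rel×d = (-9)·(-13) − (13)·(-1) = 130
since m = R²·250 − 130²:  R² = (16900 + 3350) / 250 = 81
R = √81 = 9  ⇒  r_B = 9 − 2 = 7

rB=7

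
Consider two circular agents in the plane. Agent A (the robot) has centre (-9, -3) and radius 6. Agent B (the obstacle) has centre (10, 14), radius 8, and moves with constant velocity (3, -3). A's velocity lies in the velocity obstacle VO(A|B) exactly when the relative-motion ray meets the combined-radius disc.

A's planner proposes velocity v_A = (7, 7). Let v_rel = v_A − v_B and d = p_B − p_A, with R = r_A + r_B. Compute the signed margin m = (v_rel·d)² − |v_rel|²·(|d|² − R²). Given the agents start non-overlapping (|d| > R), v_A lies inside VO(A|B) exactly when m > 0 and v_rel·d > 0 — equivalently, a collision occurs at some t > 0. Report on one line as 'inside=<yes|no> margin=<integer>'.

d = (19, 17),  |d|² = 650;  R = 6+8 = 14,  c = 650−14² = 454
v_rel = (4, 10),  |v_rel|² = 116;  v_rel·d = (4)·(19) + (10)·(17) = 246
116·t² − 492·t + 454 = 0  ⇒  m = 246² − 116·454 = 7852
m = 7852 > 0,  v_rel·d = 246 > 0  ⇒  inside

inside=yes margin=7852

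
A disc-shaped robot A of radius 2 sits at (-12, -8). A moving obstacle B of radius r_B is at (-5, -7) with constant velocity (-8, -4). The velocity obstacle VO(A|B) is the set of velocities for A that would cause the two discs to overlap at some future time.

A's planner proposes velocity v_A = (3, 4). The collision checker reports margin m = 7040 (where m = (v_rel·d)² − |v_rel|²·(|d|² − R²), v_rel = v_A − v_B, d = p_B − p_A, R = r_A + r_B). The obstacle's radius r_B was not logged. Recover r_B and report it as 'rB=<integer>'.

m = 7040
d = (7, 1);  v_rel = (11, 8),  |v_rel|² = 185
v_rel×d = (11)·(1) − (8)·(7) = -45
since m = R²·185 − (-45)²:  R² = (2025 + 7040) / 185 = 49
R = √49 = 7  ⇒  r_B = 7 − 2 = 5

rB=5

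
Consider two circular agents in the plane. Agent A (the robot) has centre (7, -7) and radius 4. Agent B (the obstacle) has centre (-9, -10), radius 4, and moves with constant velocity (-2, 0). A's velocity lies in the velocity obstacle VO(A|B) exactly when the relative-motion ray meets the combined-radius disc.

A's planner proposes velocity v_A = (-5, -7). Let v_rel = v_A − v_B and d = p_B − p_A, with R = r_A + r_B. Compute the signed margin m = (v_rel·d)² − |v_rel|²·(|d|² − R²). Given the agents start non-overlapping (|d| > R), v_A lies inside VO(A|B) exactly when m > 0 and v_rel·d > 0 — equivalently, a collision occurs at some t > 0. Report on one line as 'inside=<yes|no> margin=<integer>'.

d = (-16, -3),  |d|² = 265;  R = 4+4 = 8,  c = 265−8² = 201
v_rel = (-3, -7),  |v_rel|² = 58;  v_rel·d = (-3)·(-16) + (-7)·(-3) = 69
58·t² − 138·t + 201 = 0  ⇒  m = 69² − 58·201 = -6897
m = -6897 < 0,  v_rel·d = 69 > 0  ⇒  outside

inside=no margin=-6897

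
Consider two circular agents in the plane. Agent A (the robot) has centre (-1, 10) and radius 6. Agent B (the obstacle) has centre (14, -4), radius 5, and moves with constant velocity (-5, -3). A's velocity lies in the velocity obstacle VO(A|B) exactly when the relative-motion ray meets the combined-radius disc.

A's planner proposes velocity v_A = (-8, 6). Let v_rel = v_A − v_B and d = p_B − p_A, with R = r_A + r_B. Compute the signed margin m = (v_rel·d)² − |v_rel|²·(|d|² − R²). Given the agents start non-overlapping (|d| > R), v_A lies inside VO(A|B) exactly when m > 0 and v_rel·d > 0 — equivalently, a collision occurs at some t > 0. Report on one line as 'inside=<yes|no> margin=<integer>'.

d = (15, -14),  |d|² = 421;  R = 6+5 = 11,  c = 421−11² = 300
v_rel = (-3, 9),  |v_rel|² = 90;  v_rel·d = (-3)·(15) + (9)·(-14) = -171
90·t² + 342·t + 300 = 0  ⇒  m = (-171)² − 90·300 = 2241
m = 2241 > 0,  v_rel·d = -171 < 0  ⇒  outside

inside=no margin=2241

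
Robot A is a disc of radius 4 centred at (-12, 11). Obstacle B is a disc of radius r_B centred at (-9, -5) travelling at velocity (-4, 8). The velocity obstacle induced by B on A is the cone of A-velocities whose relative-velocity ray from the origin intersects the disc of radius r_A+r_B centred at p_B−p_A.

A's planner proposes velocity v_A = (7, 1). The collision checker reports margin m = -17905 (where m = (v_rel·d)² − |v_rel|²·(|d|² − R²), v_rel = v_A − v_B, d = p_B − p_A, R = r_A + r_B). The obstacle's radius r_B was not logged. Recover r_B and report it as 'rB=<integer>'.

m = -17905
d = (3, -16);  v_rel = (11, -7),  |v_rel|² = 170
v_rel×d = (11)·(-16) − (-7)·(3) = -155
since m = R²·170 − (-155)²:  R² = (24025 + -17905) / 170 = 36
R = √36 = 6  ⇒  r_B = 6 − 4 = 2

rB=2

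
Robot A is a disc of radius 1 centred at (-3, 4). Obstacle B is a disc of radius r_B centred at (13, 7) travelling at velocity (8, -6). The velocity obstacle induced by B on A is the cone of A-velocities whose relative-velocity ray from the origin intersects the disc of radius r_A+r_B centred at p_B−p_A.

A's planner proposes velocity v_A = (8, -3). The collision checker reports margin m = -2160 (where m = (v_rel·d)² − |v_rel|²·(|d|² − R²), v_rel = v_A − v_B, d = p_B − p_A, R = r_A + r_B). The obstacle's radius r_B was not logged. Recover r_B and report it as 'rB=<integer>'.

m = -2160
d = (16, 3);  v_rel = (0, 3),  |v_rel|² = 9
v_rel×d = (0)·(3) − (3)·(16) = -48
since m = R²·9 − (-48)²:  R² = (2304 + -2160) / 9 = 16
R = √16 = 4  ⇒  r_B = 4 − 1 = 3

rB=3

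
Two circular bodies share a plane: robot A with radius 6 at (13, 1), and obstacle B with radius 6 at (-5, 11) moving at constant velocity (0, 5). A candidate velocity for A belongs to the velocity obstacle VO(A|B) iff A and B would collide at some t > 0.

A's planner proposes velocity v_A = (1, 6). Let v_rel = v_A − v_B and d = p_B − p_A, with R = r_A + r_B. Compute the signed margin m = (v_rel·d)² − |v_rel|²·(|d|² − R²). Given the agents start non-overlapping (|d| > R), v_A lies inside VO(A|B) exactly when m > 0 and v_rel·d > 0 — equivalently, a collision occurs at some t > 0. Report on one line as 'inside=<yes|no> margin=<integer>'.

d = (-18, 10),  |d|² = 424;  R = 6+6 = 12,  c = 424−12² = 280
v_rel = (1, 1),  |v_rel|² = 2;  v_rel·d = (1)·(-18) + (1)·(10) = -8
2·t² + 16·t + 280 = 0  ⇒  m = (-8)² − 2·280 = -496
m = -496 < 0,  v_rel·d = -8 < 0  ⇒  outside

inside=no margin=-496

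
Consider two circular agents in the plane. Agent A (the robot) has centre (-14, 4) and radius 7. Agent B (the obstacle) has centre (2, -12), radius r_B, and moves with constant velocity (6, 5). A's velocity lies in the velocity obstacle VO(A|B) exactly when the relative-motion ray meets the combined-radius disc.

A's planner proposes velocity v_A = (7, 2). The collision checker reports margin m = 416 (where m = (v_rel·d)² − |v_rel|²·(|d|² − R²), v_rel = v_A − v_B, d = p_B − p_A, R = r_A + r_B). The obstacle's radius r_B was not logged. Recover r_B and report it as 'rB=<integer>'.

m = 416
d = (16, -16);  v_rel = (1, -3),  |v_rel|² = 10
v_rel×d = (1)·(-16) − (-3)·(16) = 32
since m = R²·10 − 32²:  R² = (1024 + 416) / 10 = 144
R = √144 = 12  ⇒  r_B = 12 − 7 = 5

rB=5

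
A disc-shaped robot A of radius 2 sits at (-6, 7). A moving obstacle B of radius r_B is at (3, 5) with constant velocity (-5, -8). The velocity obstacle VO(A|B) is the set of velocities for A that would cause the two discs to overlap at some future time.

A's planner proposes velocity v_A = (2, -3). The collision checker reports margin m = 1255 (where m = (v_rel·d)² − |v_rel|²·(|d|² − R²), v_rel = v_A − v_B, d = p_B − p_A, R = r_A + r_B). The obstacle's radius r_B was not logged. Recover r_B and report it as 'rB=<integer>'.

m = 1255
d = (9, -2);  v_rel = (7, 5),  |v_rel|² = 74
v_rel×d = (7)·(-2) − (5)·(9) = -59
since m = R²·74 − (-59)²:  R² = (3481 + 1255) / 74 = 64
R = √64 = 8  ⇒  r_B = 8 − 2 = 6

rB=6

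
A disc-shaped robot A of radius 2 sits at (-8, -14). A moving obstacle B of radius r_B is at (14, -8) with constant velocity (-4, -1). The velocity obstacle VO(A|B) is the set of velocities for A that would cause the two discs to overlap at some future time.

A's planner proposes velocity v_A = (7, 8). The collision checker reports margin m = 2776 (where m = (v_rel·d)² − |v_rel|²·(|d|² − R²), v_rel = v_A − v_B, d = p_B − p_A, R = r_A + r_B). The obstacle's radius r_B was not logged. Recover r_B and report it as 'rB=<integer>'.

m = 2776
d = (22, 6);  v_rel = (11, 9),  |v_rel|² = 202
v_rel×d = (11)·(6) − (9)·(22) = -132
since m = R²·202 − (-132)²:  R² = (17424 + 2776) / 202 = 100
R = √100 = 10  ⇒  r_B = 10 − 2 = 8

rB=8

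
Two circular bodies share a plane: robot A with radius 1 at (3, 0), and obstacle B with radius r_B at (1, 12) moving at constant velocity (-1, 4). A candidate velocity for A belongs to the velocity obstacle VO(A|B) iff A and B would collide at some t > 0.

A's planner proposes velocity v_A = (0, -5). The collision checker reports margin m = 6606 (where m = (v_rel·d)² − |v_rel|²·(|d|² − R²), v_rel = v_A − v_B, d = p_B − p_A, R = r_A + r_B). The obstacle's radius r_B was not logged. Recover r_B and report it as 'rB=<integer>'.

m = 6606
d = (-2, 12);  v_rel = (1, -9),  |v_rel|² = 82
v_rel×d = (1)·(12) − (-9)·(-2) = -6
since m = R²·82 − (-6)²:  R² = (36 + 6606) / 82 = 81
R = √81 = 9  ⇒  r_B = 9 − 1 = 8

rB=8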